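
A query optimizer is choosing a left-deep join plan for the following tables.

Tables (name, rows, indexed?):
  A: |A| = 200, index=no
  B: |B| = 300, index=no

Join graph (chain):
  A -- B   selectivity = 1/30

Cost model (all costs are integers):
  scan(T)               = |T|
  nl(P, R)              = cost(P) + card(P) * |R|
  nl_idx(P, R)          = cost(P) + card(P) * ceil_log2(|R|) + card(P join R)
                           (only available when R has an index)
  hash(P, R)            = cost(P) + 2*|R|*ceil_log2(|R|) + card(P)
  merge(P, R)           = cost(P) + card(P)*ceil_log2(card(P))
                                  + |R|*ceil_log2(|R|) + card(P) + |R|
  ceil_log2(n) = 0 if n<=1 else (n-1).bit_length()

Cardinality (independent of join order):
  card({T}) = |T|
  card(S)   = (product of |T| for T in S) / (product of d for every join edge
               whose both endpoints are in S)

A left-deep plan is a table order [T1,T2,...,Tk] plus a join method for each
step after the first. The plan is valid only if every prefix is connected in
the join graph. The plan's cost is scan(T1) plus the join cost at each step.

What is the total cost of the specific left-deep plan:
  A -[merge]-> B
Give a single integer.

5000

step 1: scan A: cost=200, card=200
step 2: join B via merge
    card(P join B) = 200*300/(30) = 2000
    cost = 200 + 200*8 + 300*9 + 200 + 300 = 5000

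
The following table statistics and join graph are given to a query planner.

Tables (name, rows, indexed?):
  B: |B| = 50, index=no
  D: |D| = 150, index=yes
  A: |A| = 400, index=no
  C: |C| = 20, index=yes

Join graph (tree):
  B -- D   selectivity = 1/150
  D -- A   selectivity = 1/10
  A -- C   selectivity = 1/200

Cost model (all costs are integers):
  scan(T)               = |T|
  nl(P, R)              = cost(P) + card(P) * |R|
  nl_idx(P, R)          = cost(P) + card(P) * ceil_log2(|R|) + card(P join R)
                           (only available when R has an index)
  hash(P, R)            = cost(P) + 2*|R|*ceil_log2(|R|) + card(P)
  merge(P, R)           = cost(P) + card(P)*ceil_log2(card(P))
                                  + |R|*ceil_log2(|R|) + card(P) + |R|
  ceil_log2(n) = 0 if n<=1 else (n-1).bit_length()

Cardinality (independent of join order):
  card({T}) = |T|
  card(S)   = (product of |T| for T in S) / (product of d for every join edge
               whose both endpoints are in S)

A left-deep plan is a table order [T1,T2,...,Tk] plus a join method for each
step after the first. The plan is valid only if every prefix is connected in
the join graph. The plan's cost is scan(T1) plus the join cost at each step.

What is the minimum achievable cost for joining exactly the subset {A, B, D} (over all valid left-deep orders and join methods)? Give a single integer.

Selinger DP over subsets of {A,B,D}:
  {B}: scan cost=50, card=50
  {D}: scan cost=150, card=150
  {A}: scan cost=400, card=400
  {BD}: card=50; try (D,nl_idx)→500, (B,hash)→900, (D,merge)→1750, (B,merge)→1850, (D,hash)→2500, (D,nl)→7550 …(+1); best=500 via (D,nl_idx)
  {AD}: card=6000; try (D,hash)→3200, (A,merge)→5500, (D,merge)→5750, (A,hash)→7500, (D,nl_idx)→9600, (A,nl)→60150 …(+1); best=3200 via (D,hash)
  {ABD}: card=2000; try (A,merge)→4850, (A,hash)→7750, (B,hash)→9800, (A,nl)→20500, (B,merge)→87550, (B,nl)→303200; best=4850 via (A,merge)

4850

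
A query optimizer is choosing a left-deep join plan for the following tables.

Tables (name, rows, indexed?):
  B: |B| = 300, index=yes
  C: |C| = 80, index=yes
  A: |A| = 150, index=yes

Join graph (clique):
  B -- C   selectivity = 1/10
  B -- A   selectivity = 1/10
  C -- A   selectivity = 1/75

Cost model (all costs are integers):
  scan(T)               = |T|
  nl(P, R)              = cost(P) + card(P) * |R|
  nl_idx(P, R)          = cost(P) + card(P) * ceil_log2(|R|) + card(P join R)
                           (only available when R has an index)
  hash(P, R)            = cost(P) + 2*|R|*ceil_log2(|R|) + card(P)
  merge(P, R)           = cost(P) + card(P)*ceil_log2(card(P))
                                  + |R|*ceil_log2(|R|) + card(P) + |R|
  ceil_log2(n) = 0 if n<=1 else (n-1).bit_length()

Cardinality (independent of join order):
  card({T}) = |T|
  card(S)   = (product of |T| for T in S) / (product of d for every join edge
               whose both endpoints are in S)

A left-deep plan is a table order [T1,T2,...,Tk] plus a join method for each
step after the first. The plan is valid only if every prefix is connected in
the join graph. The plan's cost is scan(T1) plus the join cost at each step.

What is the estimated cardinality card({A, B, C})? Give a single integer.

480

Tables in S: A(150), B(300), C(80)
Edges inside S: B-C(d=10), B-A(d=10), C-A(d=75)
numerator = 150 * 300 * 80 = 3600000
denominator = 10 * 10 * 75 = 7500
card(S) = 3600000 / 7500 = 480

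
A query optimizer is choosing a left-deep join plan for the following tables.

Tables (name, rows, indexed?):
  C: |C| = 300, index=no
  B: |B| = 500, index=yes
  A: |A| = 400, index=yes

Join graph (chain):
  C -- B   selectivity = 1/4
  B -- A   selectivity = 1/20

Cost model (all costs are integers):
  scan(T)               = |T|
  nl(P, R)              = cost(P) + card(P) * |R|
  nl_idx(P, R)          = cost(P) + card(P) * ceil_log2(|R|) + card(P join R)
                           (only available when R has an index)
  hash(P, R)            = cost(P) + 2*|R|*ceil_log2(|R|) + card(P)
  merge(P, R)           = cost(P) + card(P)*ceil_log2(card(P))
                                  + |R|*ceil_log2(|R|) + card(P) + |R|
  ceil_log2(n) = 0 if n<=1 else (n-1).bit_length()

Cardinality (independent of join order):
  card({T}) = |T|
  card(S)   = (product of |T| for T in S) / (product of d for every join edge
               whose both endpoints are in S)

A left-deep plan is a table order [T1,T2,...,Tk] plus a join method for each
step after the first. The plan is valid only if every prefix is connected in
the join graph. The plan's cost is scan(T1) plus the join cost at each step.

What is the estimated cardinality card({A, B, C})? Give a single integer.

Tables in S: A(400), B(500), C(300)
Edges inside S: C-B(d=4), B-A(d=20)
numerator = 400 * 500 * 300 = 60000000
denominator = 4 * 20 = 80
card(S) = 60000000 / 80 = 750000

750000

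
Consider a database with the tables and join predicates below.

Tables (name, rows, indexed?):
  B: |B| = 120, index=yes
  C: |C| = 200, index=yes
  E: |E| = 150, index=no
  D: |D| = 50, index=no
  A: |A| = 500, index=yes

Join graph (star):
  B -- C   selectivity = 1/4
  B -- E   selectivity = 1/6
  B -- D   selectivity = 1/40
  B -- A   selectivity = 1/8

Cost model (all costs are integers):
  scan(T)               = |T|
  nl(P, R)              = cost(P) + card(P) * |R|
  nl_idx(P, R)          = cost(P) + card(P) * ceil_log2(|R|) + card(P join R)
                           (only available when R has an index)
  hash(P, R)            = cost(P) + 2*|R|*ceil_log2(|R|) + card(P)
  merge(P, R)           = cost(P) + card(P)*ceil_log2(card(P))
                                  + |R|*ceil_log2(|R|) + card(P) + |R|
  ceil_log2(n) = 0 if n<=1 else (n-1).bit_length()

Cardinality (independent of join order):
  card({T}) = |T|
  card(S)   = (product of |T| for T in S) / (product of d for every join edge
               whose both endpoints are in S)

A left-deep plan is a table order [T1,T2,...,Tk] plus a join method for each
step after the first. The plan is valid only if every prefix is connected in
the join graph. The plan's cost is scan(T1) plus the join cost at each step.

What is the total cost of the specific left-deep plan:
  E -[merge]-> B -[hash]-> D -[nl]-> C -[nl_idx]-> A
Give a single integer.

step 1: scan E: cost=150, card=150
step 2: join B via merge
    card(P join B) = 150*120/(6) = 3000
    cost = 150 + 150*8 + 120*7 + 150 + 120 = 2460
step 3: join D via hash
    card(P join D) = 3000*50/(40) = 3750
    cost = 2460 + 2*50*6 + 3000 = 6060
step 4: join C via nl
    card(P join C) = 3750*200/(4) = 187500
    cost = 6060 + 3750*200 = 756060
step 5: join A via nl_idx
    card(P join A) = 187500*500/(8) = 11718750
    cost = 756060 + 187500*9 + 11718750 = 14162310

14162310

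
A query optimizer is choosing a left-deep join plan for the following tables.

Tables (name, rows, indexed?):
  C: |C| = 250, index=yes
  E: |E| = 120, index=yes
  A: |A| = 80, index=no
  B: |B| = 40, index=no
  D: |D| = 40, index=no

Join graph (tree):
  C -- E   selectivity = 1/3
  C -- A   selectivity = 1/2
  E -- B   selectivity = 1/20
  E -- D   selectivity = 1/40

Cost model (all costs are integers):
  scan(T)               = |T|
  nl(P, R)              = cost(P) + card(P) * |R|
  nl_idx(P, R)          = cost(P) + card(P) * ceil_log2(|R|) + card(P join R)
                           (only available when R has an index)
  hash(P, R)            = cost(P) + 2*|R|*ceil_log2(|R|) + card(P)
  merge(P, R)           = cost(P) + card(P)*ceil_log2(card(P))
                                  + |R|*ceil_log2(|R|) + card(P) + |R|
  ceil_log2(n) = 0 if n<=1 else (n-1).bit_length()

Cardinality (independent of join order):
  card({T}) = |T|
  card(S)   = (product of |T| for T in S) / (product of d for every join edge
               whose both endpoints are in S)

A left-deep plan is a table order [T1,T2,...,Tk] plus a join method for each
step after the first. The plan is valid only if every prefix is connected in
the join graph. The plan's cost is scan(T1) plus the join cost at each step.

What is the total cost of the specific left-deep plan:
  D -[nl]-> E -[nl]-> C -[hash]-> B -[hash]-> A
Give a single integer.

66440

step 1: scan D: cost=40, card=40
step 2: join E via nl
    card(P join E) = 40*120/(40) = 120
    cost = 40 + 40*120 = 4840
step 3: join C via nl
    card(P join C) = 120*250/(3) = 10000
    cost = 4840 + 120*250 = 34840
step 4: join B via hash
    card(P join B) = 10000*40/(20) = 20000
    cost = 34840 + 2*40*6 + 10000 = 45320
step 5: join A via hash
    card(P join A) = 20000*80/(2) = 800000
    cost = 45320 + 2*80*7 + 20000 = 66440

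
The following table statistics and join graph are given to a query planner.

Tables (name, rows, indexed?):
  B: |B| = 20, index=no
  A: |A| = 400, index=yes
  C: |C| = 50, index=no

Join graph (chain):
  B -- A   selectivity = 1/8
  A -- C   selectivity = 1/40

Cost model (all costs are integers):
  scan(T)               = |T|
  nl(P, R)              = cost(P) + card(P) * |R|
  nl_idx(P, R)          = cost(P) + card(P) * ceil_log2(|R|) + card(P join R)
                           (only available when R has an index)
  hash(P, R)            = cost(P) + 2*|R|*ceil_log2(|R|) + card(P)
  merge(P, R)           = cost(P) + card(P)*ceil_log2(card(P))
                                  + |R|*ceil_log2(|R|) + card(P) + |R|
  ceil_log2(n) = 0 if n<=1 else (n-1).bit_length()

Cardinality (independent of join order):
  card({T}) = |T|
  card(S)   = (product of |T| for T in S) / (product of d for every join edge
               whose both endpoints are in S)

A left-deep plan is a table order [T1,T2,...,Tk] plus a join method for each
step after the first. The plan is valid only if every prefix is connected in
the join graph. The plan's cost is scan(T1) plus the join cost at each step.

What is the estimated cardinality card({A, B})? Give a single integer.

Tables in S: A(400), B(20)
Edges inside S: B-A(d=8)
numerator = 400 * 20 = 8000
denominator = 8 = 8
card(S) = 8000 / 8 = 1000

1000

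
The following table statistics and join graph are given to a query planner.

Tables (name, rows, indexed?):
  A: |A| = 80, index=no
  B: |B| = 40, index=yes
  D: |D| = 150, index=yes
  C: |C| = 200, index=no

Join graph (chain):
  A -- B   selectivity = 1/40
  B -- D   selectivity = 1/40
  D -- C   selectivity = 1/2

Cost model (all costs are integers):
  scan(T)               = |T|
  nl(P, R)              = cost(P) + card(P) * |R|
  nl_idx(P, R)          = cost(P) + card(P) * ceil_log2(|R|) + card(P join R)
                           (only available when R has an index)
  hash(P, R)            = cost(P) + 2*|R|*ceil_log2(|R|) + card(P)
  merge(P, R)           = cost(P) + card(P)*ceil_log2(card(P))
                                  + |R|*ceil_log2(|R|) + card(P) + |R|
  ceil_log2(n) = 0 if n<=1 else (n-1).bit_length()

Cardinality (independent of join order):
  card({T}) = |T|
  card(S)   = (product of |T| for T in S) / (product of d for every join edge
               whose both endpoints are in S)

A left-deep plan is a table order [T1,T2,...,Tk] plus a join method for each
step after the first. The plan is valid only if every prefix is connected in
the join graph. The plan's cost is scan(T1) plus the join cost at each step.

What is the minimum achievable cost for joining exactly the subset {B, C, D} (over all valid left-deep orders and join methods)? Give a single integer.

3660

Selinger DP over subsets of {B,C,D}:
  {B}: scan cost=40, card=40
  {D}: scan cost=150, card=150
  {C}: scan cost=200, card=200
  {BD}: card=150; try (D,nl_idx)→510, (B,hash)→780, (B,nl_idx)→1200, (D,merge)→1670, (B,merge)→1780, (D,hash)→2480 …(+2); best=510 via (D,nl_idx)
  {CD}: card=15000; try (D,hash)→2800, (C,merge)→3300, (D,merge)→3350, (C,hash)→3500, (D,nl_idx)→16800, (C,nl)→30150 …(+1); best=2800 via (D,hash)
  {BCD}: card=15000; try (C,merge)→3660, (C,hash)→3860, (B,hash)→18280, (C,nl)→30510, (B,nl_idx)→107800, (B,merge)→228080 …(+1); best=3660 via (C,merge)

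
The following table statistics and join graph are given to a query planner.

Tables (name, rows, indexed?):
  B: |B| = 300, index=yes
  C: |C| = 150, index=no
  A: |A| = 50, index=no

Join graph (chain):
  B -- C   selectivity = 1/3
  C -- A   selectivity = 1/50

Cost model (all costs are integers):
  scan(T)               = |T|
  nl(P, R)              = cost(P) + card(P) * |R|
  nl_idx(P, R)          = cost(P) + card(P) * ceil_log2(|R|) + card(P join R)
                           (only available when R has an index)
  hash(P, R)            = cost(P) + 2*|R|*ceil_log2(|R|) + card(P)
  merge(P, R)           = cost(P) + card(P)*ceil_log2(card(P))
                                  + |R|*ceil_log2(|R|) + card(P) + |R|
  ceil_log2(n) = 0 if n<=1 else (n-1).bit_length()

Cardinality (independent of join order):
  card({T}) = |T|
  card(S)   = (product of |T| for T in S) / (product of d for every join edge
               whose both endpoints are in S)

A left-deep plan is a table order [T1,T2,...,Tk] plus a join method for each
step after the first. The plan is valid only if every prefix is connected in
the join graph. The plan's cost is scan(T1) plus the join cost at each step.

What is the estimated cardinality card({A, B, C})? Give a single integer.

15000

Tables in S: A(50), B(300), C(150)
Edges inside S: B-C(d=3), C-A(d=50)
numerator = 50 * 300 * 150 = 2250000
denominator = 3 * 50 = 150
card(S) = 2250000 / 150 = 15000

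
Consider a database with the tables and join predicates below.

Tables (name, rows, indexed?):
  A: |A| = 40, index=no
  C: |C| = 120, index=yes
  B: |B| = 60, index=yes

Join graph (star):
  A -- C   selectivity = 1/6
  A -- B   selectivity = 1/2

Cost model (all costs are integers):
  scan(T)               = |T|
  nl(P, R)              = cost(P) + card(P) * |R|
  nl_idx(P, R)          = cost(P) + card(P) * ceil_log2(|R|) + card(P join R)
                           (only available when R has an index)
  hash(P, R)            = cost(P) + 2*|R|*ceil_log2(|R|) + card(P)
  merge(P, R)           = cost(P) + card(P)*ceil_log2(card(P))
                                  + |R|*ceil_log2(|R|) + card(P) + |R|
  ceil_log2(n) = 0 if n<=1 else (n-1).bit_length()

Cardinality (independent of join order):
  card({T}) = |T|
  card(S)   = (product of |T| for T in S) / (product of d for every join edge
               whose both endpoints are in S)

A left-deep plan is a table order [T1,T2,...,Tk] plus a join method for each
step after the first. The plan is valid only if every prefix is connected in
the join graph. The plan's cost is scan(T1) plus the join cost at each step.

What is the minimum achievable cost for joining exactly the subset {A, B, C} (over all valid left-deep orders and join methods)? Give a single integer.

Selinger DP over subsets of {A,B,C}:
  {A}: scan cost=40, card=40
  {C}: scan cost=120, card=120
  {B}: scan cost=60, card=60
  {AC}: card=800; try (A,hash)→720, (C,nl_idx)→1120, (C,merge)→1280, (A,merge)→1360, (C,hash)→1760, (C,nl)→4840 …(+1); best=720 via (A,hash)
  {AB}: card=1200; try (A,hash)→600, (B,merge)→740, (A,merge)→760, (B,hash)→800, (B,nl_idx)→1480, (B,nl)→2440 …(+1); best=600 via (A,hash)
  {ABC}: card=24000; try (B,hash)→2240, (C,hash)→3480, (B,merge)→9940, (C,merge)→15960, (B,nl_idx)→29520, (C,nl_idx)→33000 …(+2); best=2240 via (B,hash)

2240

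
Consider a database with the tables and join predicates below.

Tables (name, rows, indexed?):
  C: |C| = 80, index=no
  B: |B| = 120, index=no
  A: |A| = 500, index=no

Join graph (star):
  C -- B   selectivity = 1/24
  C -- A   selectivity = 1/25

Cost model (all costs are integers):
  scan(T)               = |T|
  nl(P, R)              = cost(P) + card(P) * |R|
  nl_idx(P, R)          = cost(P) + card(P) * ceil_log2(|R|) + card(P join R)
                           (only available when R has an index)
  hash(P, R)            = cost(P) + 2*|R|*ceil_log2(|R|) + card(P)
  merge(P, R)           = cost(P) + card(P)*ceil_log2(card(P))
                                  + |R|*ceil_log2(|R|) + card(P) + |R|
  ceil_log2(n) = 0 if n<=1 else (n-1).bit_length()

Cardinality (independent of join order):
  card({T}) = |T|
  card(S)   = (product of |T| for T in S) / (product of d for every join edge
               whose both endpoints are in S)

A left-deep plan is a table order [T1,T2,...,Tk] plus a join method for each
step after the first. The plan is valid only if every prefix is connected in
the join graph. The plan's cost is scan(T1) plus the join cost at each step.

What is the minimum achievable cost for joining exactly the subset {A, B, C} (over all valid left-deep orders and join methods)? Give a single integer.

5400

Selinger DP over subsets of {A,B,C}:
  {C}: scan cost=80, card=80
  {B}: scan cost=120, card=120
  {A}: scan cost=500, card=500
  {BC}: card=400; try (C,hash)→1360, (B,merge)→1680, (C,merge)→1720, (B,hash)→1840, (B,nl)→9680, (C,nl)→9720; best=1360 via (C,hash)
  {AC}: card=1600; try (C,hash)→2120, (A,merge)→5720, (C,merge)→6140, (A,hash)→9160, (A,nl)→40080, (C,nl)→40500; best=2120 via (C,hash)
  {ABC}: card=8000; try (B,hash)→5400, (A,merge)→10360, (A,hash)→10760, (B,merge)→22280, (B,nl)→194120, (A,nl)→201360; best=5400 via (B,hash)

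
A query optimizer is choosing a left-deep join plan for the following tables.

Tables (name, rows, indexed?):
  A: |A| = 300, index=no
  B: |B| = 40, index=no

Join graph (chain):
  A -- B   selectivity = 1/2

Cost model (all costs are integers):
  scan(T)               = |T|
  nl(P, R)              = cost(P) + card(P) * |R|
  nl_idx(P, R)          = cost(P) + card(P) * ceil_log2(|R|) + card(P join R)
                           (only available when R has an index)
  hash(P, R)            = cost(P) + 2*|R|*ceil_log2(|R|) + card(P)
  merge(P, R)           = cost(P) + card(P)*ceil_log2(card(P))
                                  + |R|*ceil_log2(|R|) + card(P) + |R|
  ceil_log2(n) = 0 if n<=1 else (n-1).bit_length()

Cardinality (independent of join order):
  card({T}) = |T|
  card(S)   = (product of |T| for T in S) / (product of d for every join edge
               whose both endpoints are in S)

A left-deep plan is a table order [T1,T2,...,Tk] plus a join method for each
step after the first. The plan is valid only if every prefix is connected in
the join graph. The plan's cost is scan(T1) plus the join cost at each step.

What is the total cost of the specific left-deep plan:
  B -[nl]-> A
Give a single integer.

step 1: scan B: cost=40, card=40
step 2: join A via nl
    card(P join A) = 40*300/(2) = 6000
    cost = 40 + 40*300 = 12040

12040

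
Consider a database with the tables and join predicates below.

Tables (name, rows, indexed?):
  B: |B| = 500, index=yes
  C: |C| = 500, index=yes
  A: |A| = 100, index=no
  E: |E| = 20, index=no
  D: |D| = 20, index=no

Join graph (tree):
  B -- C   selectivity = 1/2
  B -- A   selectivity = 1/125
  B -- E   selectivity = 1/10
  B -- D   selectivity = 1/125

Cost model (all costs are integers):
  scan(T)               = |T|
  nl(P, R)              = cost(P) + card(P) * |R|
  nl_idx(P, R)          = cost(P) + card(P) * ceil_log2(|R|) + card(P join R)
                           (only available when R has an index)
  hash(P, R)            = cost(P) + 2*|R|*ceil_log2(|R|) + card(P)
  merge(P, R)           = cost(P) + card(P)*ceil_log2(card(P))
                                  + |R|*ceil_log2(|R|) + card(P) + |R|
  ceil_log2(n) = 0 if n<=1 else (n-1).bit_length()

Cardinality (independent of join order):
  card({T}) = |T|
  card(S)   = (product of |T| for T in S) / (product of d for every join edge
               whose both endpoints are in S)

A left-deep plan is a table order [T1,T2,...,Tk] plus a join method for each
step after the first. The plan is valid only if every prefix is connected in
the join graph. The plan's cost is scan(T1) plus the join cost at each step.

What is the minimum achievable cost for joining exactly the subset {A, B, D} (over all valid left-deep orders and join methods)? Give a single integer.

Selinger DP over subsets of {A,B,D}:
  {B}: scan cost=500, card=500
  {A}: scan cost=100, card=100
  {D}: scan cost=20, card=20
  {AB}: card=400; try (B,nl_idx)→1400, (A,hash)→2400, (B,merge)→5900, (A,merge)→6300, (B,hash)→9200, (B,nl)→50100 …(+1); best=1400 via (B,nl_idx)
  {BD}: card=80; try (B,nl_idx)→280, (D,hash)→1200, (B,merge)→5140, (D,merge)→5620, (B,hash)→9040, (B,nl)→10020 …(+1); best=280 via (B,nl_idx)
  {ABD}: card=64; try (A,merge)→1720, (A,hash)→1760, (D,hash)→2000, (D,merge)→5520, (A,nl)→8280, (D,nl)→9400; best=1720 via (A,merge)

1720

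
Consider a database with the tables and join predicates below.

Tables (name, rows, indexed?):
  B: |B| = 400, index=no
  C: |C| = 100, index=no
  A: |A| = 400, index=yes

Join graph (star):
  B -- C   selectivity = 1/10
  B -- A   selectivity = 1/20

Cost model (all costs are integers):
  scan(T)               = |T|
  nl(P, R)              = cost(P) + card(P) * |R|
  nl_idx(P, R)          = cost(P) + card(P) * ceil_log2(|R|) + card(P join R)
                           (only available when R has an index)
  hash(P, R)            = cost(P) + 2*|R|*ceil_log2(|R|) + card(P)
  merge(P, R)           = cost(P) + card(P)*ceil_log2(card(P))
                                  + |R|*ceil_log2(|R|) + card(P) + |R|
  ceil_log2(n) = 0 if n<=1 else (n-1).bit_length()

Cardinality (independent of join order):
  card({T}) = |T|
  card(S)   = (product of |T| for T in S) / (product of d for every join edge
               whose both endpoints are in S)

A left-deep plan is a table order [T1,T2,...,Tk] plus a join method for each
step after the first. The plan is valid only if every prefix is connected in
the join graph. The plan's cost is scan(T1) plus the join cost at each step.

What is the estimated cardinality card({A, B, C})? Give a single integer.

Tables in S: A(400), B(400), C(100)
Edges inside S: B-C(d=10), B-A(d=20)
numerator = 400 * 400 * 100 = 16000000
denominator = 10 * 20 = 200
card(S) = 16000000 / 200 = 80000

80000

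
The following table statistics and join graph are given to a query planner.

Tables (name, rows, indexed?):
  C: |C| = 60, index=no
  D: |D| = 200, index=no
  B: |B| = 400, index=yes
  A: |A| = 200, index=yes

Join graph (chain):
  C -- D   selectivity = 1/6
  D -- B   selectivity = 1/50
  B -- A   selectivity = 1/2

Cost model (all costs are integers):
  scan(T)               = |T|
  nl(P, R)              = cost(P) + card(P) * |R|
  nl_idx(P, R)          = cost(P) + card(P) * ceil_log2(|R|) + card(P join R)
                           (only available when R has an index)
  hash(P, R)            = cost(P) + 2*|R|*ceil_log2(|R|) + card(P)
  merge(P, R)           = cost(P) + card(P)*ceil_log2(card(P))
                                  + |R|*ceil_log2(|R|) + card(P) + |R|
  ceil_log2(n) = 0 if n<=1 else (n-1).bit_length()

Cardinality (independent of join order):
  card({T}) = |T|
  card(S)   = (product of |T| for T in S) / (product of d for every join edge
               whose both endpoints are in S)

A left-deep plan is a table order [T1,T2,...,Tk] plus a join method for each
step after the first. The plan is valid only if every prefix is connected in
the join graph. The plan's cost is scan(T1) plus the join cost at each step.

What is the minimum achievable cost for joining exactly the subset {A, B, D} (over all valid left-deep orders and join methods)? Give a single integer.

Selinger DP over subsets of {A,B,D}:
  {D}: scan cost=200, card=200
  {B}: scan cost=400, card=400
  {A}: scan cost=200, card=200
  {BD}: card=1600; try (B,nl_idx)→3600, (D,hash)→4000, (B,merge)→6000, (D,merge)→6200, (B,hash)→7600, (B,nl)→80200 …(+1); best=3600 via (B,nl_idx)
  {AB}: card=40000; try (A,hash)→4000, (B,merge)→6000, (A,merge)→6200, (B,hash)→7600, (B,nl_idx)→42000, (A,nl_idx)→43600 …(+2); best=4000 via (A,hash)
  {ABD}: card=160000; try (A,hash)→8400, (A,merge)→24600, (D,hash)→47200, (A,nl_idx)→176400, (A,nl)→323600, (D,merge)→685800 …(+1); best=8400 via (A,hash)

8400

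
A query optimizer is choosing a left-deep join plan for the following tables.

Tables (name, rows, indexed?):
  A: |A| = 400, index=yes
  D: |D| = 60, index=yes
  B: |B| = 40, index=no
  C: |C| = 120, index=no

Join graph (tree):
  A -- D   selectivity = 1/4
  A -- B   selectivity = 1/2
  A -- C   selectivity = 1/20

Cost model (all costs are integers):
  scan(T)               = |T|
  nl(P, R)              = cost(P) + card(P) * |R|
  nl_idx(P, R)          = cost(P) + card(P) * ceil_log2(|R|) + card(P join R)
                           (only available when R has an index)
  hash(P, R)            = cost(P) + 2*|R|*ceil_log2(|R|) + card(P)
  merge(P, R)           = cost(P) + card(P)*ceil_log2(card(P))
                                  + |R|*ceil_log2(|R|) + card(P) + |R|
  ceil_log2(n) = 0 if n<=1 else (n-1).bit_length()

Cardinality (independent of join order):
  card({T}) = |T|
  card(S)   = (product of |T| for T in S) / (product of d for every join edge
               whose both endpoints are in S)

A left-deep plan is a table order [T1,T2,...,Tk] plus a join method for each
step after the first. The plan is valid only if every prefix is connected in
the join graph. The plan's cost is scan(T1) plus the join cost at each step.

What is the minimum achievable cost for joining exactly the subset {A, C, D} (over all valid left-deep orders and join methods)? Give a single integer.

5600

Selinger DP over subsets of {A,C,D}:
  {A}: scan cost=400, card=400
  {D}: scan cost=60, card=60
  {C}: scan cost=120, card=120
  {AD}: card=6000; try (D,hash)→1520, (A,merge)→4480, (D,merge)→4820, (A,nl_idx)→6600, (A,hash)→7320, (D,nl_idx)→8800 …(+2); best=1520 via (D,hash)
  {AC}: card=2400; try (C,hash)→2480, (A,nl_idx)→3600, (A,merge)→5080, (C,merge)→5360, (A,hash)→7440, (A,nl)→48120 …(+1); best=2480 via (C,hash)
  {ACD}: card=36000; try (D,hash)→5600, (C,hash)→9200, (D,merge)→34100, (D,nl_idx)→52880, (C,merge)→86480, (D,nl)→146480 …(+1); best=5600 via (D,hash)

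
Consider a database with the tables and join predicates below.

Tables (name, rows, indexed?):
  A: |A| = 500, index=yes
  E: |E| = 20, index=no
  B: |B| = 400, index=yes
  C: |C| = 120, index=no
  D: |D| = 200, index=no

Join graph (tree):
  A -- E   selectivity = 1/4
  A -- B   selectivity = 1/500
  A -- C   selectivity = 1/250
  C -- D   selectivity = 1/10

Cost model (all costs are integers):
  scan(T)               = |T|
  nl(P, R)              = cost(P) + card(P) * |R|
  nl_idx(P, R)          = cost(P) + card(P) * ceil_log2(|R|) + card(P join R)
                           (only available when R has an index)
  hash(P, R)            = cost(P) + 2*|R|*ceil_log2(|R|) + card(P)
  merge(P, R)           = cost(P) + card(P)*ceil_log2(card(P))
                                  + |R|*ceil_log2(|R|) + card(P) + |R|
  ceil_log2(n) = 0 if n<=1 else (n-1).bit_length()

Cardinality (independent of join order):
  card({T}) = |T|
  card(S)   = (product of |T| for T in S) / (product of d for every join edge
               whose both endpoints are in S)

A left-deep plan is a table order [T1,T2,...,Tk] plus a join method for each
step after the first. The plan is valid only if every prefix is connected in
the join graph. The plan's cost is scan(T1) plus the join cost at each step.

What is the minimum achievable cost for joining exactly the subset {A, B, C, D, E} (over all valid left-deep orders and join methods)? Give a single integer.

8344

Selinger DP over subsets of {A,B,C,D,E}:
  {A}: scan cost=500, card=500
  {E}: scan cost=20, card=20
  {B}: scan cost=400, card=400
  {C}: scan cost=120, card=120
  {D}: scan cost=200, card=200
  {AE}: card=2500; try (E,hash)→1200, (A,nl_idx)→2700, (A,merge)→5140, (E,merge)→5620, (A,hash)→9040, (A,nl)→10020 …(+1); best=1200 via (E,hash)
  {AB}: card=400; try (A,nl_idx)→4400, (B,nl_idx)→5400, (B,hash)→8200, (A,merge)→9400, (B,merge)→9500, (A,hash)→9800 …(+2); best=4400 via (A,nl_idx)
  {AC}: card=240; try (A,nl_idx)→1440, (C,hash)→2680, (A,merge)→6080, (C,merge)→6460, (A,hash)→9240, (A,nl)→60120 …(+1); best=1440 via (A,nl_idx)
  {CD}: card=2400; try (C,hash)→2080, (D,merge)→2880, (C,merge)→2960, (D,hash)→3440, (D,nl)→24120, (C,nl)→24200; best=2080 via (C,hash)
  {ABE}: card=2000; try (E,hash)→5000, (E,merge)→8520, (B,hash)→10900, (E,nl)→12400, (B,nl_idx)→25700, (B,merge)→37700 …(+1); best=5000 via (E,hash)
  {ACE}: card=1200; try (E,hash)→1880, (E,merge)→3720, (C,hash)→5380, (E,nl)→6240, (C,merge)→34660, (C,nl)→301200; best=1880 via (E,hash)
  {ABC}: card=192; try (B,nl_idx)→3792, (C,hash)→6480, (B,merge)→7600, (B,hash)→8880, (C,merge)→9360, (C,nl)→52400 …(+1); best=3792 via (B,nl_idx)
  {ACD}: card=4800; try (D,hash)→4880, (D,merge)→5400, (A,hash)→13480, (A,nl_idx)→28480, (A,merge)→38280, (D,nl)→49440 …(+1); best=4880 via (D,hash)
  {ABCE}: card=960; try (E,hash)→4184, (E,merge)→5640, (E,nl)→7632, (C,hash)→8680, (B,hash)→10280, (B,nl_idx)→13640 …(+4); best=4184 via (E,hash)
  {ACDE}: card=24000; try (D,hash)→6280, (E,hash)→9880, (D,merge)→18080, (E,merge)→72200, (E,nl)→100880, (D,nl)→241880; best=6280 via (D,hash)
  {ABCD}: card=3840; try (D,hash)→7184, (D,merge)→7320, (B,hash)→16880, (D,nl)→42192, (B,nl_idx)→51920, (B,merge)→76080 …(+1); best=7184 via (D,hash)
  {ABCDE}: card=19200; try (D,hash)→8344, (E,hash)→11224, (D,merge)→16544, (B,hash)→37480, (E,merge)→57224, (E,nl)→83984 …(+4); best=8344 via (D,hash)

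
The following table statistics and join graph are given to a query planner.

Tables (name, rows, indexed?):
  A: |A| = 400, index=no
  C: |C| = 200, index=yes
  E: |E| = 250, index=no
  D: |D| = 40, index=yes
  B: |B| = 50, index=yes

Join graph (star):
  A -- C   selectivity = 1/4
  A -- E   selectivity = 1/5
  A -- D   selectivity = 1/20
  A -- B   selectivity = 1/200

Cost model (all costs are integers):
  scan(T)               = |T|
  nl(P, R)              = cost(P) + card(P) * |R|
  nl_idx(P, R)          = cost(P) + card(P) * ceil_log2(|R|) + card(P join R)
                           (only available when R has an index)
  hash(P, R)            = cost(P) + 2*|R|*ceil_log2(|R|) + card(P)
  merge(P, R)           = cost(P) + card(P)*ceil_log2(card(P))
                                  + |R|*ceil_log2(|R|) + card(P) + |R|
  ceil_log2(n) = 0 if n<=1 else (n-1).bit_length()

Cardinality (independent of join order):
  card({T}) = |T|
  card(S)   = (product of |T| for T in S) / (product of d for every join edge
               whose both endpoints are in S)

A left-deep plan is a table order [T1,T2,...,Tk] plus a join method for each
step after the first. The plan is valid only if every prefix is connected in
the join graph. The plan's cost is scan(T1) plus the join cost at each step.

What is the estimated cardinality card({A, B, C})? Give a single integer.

Tables in S: A(400), B(50), C(200)
Edges inside S: A-C(d=4), A-B(d=200)
numerator = 400 * 50 * 200 = 4000000
denominator = 4 * 200 = 800
card(S) = 4000000 / 800 = 5000

5000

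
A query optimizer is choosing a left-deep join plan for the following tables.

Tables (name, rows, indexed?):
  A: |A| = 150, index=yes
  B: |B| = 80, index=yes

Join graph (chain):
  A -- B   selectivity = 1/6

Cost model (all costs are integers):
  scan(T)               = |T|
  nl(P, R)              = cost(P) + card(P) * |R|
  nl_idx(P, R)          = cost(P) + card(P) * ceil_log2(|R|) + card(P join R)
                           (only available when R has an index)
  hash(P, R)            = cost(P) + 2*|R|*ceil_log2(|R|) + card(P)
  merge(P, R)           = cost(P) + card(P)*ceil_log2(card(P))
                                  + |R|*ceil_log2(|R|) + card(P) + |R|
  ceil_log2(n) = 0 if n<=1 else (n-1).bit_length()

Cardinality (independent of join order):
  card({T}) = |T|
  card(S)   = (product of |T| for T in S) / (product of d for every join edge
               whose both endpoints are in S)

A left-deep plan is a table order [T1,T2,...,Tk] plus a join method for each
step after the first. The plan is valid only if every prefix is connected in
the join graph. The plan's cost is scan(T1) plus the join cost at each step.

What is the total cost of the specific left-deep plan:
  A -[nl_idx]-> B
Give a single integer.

3200

step 1: scan A: cost=150, card=150
step 2: join B via nl_idx
    card(P join B) = 150*80/(6) = 2000
    cost = 150 + 150*7 + 2000 = 3200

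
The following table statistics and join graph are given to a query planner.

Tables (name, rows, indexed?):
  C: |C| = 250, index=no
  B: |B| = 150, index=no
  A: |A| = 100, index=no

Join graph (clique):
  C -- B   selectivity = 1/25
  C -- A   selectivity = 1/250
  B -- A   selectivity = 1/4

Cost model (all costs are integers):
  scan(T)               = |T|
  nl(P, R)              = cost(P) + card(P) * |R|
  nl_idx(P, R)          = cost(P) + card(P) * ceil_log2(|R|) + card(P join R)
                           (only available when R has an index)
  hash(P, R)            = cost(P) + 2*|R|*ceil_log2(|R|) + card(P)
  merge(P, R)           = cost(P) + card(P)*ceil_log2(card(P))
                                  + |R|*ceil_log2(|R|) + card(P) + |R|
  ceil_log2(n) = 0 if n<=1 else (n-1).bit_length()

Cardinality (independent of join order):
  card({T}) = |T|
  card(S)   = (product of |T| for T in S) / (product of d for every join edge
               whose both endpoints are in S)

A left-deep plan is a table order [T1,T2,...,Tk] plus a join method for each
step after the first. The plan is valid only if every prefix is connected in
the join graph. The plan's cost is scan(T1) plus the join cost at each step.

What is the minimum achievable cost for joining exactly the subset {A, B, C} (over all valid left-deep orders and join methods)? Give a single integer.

4050

Selinger DP over subsets of {A,B,C}:
  {C}: scan cost=250, card=250
  {B}: scan cost=150, card=150
  {A}: scan cost=100, card=100
  {BC}: card=1500; try (B,hash)→2900, (C,merge)→3750, (B,merge)→3850, (C,hash)→4300, (C,nl)→37650, (B,nl)→37750; best=2900 via (B,hash)
  {AC}: card=100; try (A,hash)→1900, (C,merge)→3150, (A,merge)→3300, (C,hash)→4200, (C,nl)→25100, (A,nl)→25250; best=1900 via (A,hash)
  {AB}: card=3750; try (A,hash)→1700, (B,merge)→2250, (A,merge)→2300, (B,hash)→2600, (B,nl)→15100, (A,nl)→15150; best=1700 via (A,hash)
  {ABC}: card=150; try (B,merge)→4050, (B,hash)→4400, (A,hash)→5800, (C,hash)→9450, (B,nl)→16900, (A,merge)→21700 …(+3); best=4050 via (B,merge)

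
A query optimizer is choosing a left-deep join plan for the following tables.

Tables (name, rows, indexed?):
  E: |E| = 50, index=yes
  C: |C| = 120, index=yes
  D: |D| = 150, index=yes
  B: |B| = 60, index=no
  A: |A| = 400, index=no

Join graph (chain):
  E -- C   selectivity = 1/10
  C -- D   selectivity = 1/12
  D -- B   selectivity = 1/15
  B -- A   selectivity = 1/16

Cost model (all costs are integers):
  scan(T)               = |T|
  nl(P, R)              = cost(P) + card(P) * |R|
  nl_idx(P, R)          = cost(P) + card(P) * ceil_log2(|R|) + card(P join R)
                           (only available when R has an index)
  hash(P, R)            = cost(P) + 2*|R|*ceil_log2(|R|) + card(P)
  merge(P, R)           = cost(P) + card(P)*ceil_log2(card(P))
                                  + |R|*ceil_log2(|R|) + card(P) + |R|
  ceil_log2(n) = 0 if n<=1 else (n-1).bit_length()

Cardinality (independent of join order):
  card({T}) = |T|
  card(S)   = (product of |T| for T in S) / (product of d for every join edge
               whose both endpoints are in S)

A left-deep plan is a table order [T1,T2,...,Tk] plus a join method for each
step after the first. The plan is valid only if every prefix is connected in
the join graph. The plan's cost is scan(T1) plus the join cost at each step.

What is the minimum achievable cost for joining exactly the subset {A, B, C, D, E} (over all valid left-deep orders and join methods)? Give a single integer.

47100

Selinger DP over subsets of {A,B,C,D,E}:
  {E}: scan cost=50, card=50
  {C}: scan cost=120, card=120
  {D}: scan cost=150, card=150
  {B}: scan cost=60, card=60
  {A}: scan cost=400, card=400
  {CE}: card=600; try (E,hash)→840, (C,nl_idx)→1000, (C,merge)→1360, (E,merge)→1430, (E,nl_idx)→1440, (C,hash)→1780 …(+2); best=840 via (E,hash)
  {CD}: card=1500; try (C,hash)→1980, (D,merge)→2430, (C,merge)→2460, (D,nl_idx)→2580, (D,hash)→2640, (C,nl_idx)→2700 …(+2); best=1980 via (C,hash)
  {BD}: card=600; try (B,hash)→1020, (D,nl_idx)→1140, (D,merge)→1830, (B,merge)→1920, (D,hash)→2520, (D,nl)→9060 …(+1); best=1020 via (B,hash)
  {AB}: card=1500; try (B,hash)→1520, (A,merge)→4480, (B,merge)→4820, (A,hash)→7320, (A,nl)→24060, (B,nl)→24400; best=1520 via (B,hash)
  {CDE}: card=7500; try (D,hash)→3840, (E,hash)→4080, (D,merge)→8790, (D,nl_idx)→13140, (E,nl_idx)→18480, (E,merge)→20330 …(+2); best=3840 via (D,hash)
  {BCD}: card=6000; try (C,hash)→3300, (B,hash)→4200, (C,merge)→8580, (C,nl_idx)→11220, (B,merge)→20400, (C,nl)→73020 …(+1); best=3300 via (C,hash)
  {ABD}: card=15000; try (D,hash)→5420, (A,hash)→8820, (A,merge)→11620, (D,merge)→20870, (D,nl_idx)→28520, (D,nl)→226520 …(+1); best=5420 via (D,hash)
  {BCDE}: card=30000; try (E,hash)→9900, (B,hash)→12060, (E,nl_idx)→69300, (E,merge)→87650, (B,merge)→109260, (E,nl)→303300 …(+1); best=9900 via (E,hash)
  {ABCD}: card=150000; try (A,hash)→16500, (C,hash)→22100, (A,merge)→91300, (C,merge)→231380, (C,nl_idx)→260420, (C,nl)→1805420 …(+1); best=16500 via (A,hash)
  {ABCDE}: card=750000; try (A,hash)→47100, (E,hash)→167100, (A,merge)→493900, (E,nl_idx)→1666500, (E,merge)→2866850, (E,nl)→7516500 …(+1); best=47100 via (A,hash)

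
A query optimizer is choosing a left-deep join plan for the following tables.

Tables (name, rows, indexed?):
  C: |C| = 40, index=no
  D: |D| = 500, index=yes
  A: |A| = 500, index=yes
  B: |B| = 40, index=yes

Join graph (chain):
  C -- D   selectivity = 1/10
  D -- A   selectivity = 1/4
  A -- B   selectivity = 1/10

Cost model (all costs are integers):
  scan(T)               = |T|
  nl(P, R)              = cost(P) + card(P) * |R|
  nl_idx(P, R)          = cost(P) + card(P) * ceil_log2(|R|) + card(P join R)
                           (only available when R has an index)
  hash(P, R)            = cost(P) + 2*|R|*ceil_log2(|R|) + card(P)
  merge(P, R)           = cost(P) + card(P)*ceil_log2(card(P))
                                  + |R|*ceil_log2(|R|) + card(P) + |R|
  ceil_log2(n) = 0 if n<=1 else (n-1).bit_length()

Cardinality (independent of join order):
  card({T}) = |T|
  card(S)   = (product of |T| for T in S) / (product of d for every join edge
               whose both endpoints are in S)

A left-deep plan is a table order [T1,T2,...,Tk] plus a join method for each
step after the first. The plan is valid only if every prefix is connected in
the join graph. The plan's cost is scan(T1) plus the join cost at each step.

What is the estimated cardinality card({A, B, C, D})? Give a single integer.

Tables in S: A(500), B(40), C(40), D(500)
Edges inside S: C-D(d=10), D-A(d=4), A-B(d=10)
numerator = 500 * 40 * 40 * 500 = 400000000
denominator = 10 * 4 * 10 = 400
card(S) = 400000000 / 400 = 1000000

1000000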